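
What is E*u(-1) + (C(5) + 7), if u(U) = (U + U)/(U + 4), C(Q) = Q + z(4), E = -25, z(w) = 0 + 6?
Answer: 104/3 ≈ 34.667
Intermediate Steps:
z(w) = 6
C(Q) = 6 + Q (C(Q) = Q + 6 = 6 + Q)
u(U) = 2*U/(4 + U) (u(U) = (2*U)/(4 + U) = 2*U/(4 + U))
E*u(-1) + (C(5) + 7) = -50*(-1)/(4 - 1) + ((6 + 5) + 7) = -50*(-1)/3 + (11 + 7) = -50*(-1)/3 + 18 = -25*(-⅔) + 18 = 50/3 + 18 = 104/3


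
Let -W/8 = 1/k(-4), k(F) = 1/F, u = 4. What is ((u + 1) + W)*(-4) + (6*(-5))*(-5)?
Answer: 2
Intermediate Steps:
k(F) = 1/F
W = 32 (W = -8/(1/(-4)) = -8/(-1/4) = -8*(-4) = 32)
((u + 1) + W)*(-4) + (6*(-5))*(-5) = ((4 + 1) + 32)*(-4) + (6*(-5))*(-5) = (5 + 32)*(-4) - 30*(-5) = 37*(-4) + 150 = -148 + 150 = 2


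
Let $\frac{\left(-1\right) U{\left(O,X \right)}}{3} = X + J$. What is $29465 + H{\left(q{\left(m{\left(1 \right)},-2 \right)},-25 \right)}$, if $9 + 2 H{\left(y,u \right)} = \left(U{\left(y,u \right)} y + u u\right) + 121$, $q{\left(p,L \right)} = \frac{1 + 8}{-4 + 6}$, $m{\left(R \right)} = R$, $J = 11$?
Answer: $29928$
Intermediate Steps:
$U{\left(O,X \right)} = -33 - 3 X$ ($U{\left(O,X \right)} = - 3 \left(X + 11\right) = - 3 \left(11 + X\right) = -33 - 3 X$)
$q{\left(p,L \right)} = \frac{9}{2}$
$H{\left(y,u \right)} = 56 + \frac{u^{2}}{2} + \frac{y \left(-33 - 3 u\right)}{2}$ ($H{\left(y,u \right)} = - \frac{9}{2} + \frac{\left(\left(-33 - 3 u\right) y + u u\right) + 121}{2} = - \frac{9}{2} + \frac{\left(y \left(-33 - 3 u\right) + u^{2}\right) + 121}{2} = - \frac{9}{2} + \frac{\left(u^{2} + y \left(-33 - 3 u\right)\right) + 121}{2} = - \frac{9}{2} + \frac{121 + u^{2} + y \left(-33 - 3 u\right)}{2} = - \frac{9}{2} + \left(\frac{121}{2} + \frac{u^{2}}{2} + \frac{y \left(-33 - 3 u\right)}{2}\right) = 56 + \frac{u^{2}}{2} + \frac{y \left(-33 - 3 u\right)}{2}$)
$29465 + H{\left(q{\left(m{\left(1 \right)},-2 \right)},-25 \right)} = 29465 + \left(56 + \frac{\left(-25\right)^{2}}{2} - \frac{27 \left(11 - 25\right)}{4}\right) = 29465 + \left(56 + \frac{1}{2} \cdot 625 - \frac{27}{4} \left(-14\right)\right) = 29465 + \left(56 + \frac{625}{2} + \frac{189}{2}\right) = 29465 + 463 = 29928$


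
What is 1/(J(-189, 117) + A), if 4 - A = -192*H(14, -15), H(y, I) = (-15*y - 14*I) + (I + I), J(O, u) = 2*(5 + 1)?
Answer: -1/5744 ≈ -0.00017409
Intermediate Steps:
J(O, u) = 12 (J(O, u) = 2*6 = 12)
H(y, I) = -15*y - 12*I (H(y, I) = (-15*y - 14*I) + 2*I = -15*y - 12*I)
A = -5756 (A = 4 - (-192)*(-15*14 - 12*(-15)) = 4 - (-192)*(-210 + 180) = 4 - (-192)*(-30) = 4 - 1*5760 = 4 - 5760 = -5756)
1/(J(-189, 117) + A) = 1/(12 - 5756) = 1/(-5744) = -1/5744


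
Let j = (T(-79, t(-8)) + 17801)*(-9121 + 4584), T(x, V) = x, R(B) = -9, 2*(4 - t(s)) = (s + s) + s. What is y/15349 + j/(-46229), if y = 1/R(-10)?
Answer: 11107187550445/6386120289 ≈ 1739.3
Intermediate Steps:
t(s) = 4 - 3*s/2 (t(s) = 4 - ((s + s) + s)/2 = 4 - (2*s + s)/2 = 4 - 3*s/2)
y = -⅑ (y = 1/(-9) = -⅑ ≈ -0.11111)
j = -80404714 (j = (-79 + 17801)*(-9121 + 4584) = 17722*(-4537) = -80404714)
y/15349 + j/(-46229) = -⅑/15349 - 80404714/(-46229) = -⅑*1/15349 - 80404714*(-1/46229) = -1/138141 + 80404714/46229 = 11107187550445/6386120289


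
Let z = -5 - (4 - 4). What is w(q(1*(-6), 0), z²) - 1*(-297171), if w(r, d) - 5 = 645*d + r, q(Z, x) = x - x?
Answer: 313301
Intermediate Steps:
z = -5 (z = -5 - 1*0 = -5 + 0 = -5)
q(Z, x) = 0
w(r, d) = 5 + r + 645*d (w(r, d) = 5 + (645*d + r) = 5 + (r + 645*d) = 5 + r + 645*d)
w(q(1*(-6), 0), z²) - 1*(-297171) = (5 + 0 + 645*(-5)²) - 1*(-297171) = (5 + 0 + 645*25) + 297171 = (5 + 0 + 16125) + 297171 = 16130 + 297171 = 313301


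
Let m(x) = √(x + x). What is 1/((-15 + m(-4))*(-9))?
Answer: 5/699 + 2*I*√2/2097 ≈ 0.0071531 + 0.0013488*I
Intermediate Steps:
m(x) = √2*√x (m(x) = √(2*x) = √2*√x)
1/((-15 + m(-4))*(-9)) = 1/((-15 + √2*√(-4))*(-9)) = 1/((-15 + √2*(2*I))*(-9)) = 1/((-15 + 2*I*√2)*(-9)) = 1/(135 - 18*I*√2)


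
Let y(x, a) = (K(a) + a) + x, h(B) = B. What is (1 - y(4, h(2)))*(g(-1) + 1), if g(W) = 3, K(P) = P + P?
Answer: -36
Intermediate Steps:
K(P) = 2*P
y(x, a) = x + 3*a (y(x, a) = (2*a + a) + x = 3*a + x = x + 3*a)
(1 - y(4, h(2)))*(g(-1) + 1) = (1 - (4 + 3*2))*(3 + 1) = (1 - (4 + 6))*4 = (1 - 1*10)*4 = (1 - 10)*4 = -9*4 = -36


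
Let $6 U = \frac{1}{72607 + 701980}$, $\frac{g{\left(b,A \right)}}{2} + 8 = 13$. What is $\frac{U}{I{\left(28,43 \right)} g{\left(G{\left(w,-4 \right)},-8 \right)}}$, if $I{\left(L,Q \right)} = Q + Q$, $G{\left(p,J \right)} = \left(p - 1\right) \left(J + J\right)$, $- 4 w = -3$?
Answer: $\frac{1}{3996868920} \approx 2.502 \cdot 10^{-10}$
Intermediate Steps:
$w = \frac{3}{4}$ ($w = \left(- \frac{1}{4}\right) \left(-3\right) = \frac{3}{4} \approx 0.75$)
$G{\left(p,J \right)} = 2 J \left(-1 + p\right)$ ($G{\left(p,J \right)} = \left(-1 + p\right) 2 J = 2 J \left(-1 + p\right)$)
$g{\left(b,A \right)} = 10$ ($g{\left(b,A \right)} = -16 + 2 \cdot 13 = -16 + 26 = 10$)
$U = \frac{1}{4647522}$ ($U = \frac{1}{6 \left(72607 + 701980\right)} = \frac{1}{6 \cdot 774587} = \frac{1}{6} \cdot \frac{1}{774587} = \frac{1}{4647522} \approx 2.1517 \cdot 10^{-7}$)
$I{\left(L,Q \right)} = 2 Q$
$\frac{U}{I{\left(28,43 \right)} g{\left(G{\left(w,-4 \right)},-8 \right)}} = \frac{1}{4647522 \cdot 2 \cdot 43 \cdot 10} = \frac{1}{4647522 \cdot 86 \cdot 10} = \frac{1}{4647522 \cdot 860} = \frac{1}{4647522} \cdot \frac{1}{860} = \frac{1}{3996868920}$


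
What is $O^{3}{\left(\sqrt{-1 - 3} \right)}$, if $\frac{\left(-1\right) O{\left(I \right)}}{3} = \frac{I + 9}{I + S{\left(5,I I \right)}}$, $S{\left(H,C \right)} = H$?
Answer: $- \frac{2922507}{24389} + \frac{1542024 i}{24389} \approx -119.83 + 63.226 i$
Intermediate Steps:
$O{\left(I \right)} = - \frac{3 \left(9 + I\right)}{5 + I}$ ($O{\left(I \right)} = - 3 \frac{I + 9}{I + 5} = - 3 \frac{9 + I}{5 + I} = - \frac{3 \left(9 + I\right)}{5 + I}$)
$O^{3}{\left(\sqrt{-1 - 3} \right)} = \left(\frac{3 \left(-9 - \sqrt{-1 - 3}\right)}{5 + \sqrt{-1 - 3}}\right)^{3} = \left(\frac{3 \left(-9 - \sqrt{-4}\right)}{5 + \sqrt{-4}}\right)^{3} = \left(\frac{3 \left(-9 - 2 i\right)}{5 + 2 i}\right)^{3} = \left(3 \frac{5 - 2 i}{29} \left(-9 - 2 i\right)\right)^{3} = \left(\frac{3 \left(-9 - 2 i\right) \left(5 - 2 i\right)}{29}\right)^{3} = \frac{27 \left(-9 - 2 i\right)^{3} \left(5 - 2 i\right)^{3}}{24389}$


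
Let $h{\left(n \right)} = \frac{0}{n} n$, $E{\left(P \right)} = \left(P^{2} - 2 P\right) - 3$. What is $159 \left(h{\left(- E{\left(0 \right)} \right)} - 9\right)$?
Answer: $-1431$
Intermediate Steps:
$E{\left(P \right)} = -3 + P^{2} - 2 P$
$h{\left(n \right)} = 0$ ($h{\left(n \right)} = 0 n = 0$)
$159 \left(h{\left(- E{\left(0 \right)} \right)} - 9\right) = 159 \left(0 - 9\right) = 159 \left(-9\right) = -1431$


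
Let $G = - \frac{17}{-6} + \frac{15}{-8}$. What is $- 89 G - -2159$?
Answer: $\frac{49769}{24} \approx 2073.7$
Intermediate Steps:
$G = \frac{23}{24}$ ($G = \left(-17\right) \left(- \frac{1}{6}\right) + 15 \left(- \frac{1}{8}\right) = \frac{17}{6} - \frac{15}{8} = \frac{23}{24} \approx 0.95833$)
$- 89 G - -2159 = \left(-89\right) \frac{23}{24} - -2159 = - \frac{2047}{24} + 2159 = \frac{49769}{24}$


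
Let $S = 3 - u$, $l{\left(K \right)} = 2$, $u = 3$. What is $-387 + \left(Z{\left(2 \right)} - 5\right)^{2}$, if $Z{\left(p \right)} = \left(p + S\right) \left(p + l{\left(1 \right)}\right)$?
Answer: $-378$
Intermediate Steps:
$S = 0$ ($S = 3 - 3 = 0$)
$Z{\left(p \right)} = p \left(2 + p\right)$ ($Z{\left(p \right)} = \left(p + 0\right) \left(p + 2\right) = p \left(2 + p\right)$)
$-387 + \left(Z{\left(2 \right)} - 5\right)^{2} = -387 + \left(2 \left(2 + 2\right) - 5\right)^{2} = -387 + \left(2 \cdot 4 - 5\right)^{2} = -387 + \left(8 - 5\right)^{2} = -387 + 3^{2} = -387 + 9 = -378$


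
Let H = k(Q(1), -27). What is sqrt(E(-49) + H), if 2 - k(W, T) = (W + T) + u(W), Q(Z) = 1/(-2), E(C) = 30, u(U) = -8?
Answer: 3*sqrt(30)/2 ≈ 8.2158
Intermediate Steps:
Q(Z) = -1/2
k(W, T) = 10 - T - W (k(W, T) = 2 - ((W + T) - 8) = 2 - ((T + W) - 8) = 2 - (-8 + T + W) = 2 + (8 - T - W) = 10 - T - W)
H = 75/2 (H = 10 - 1*(-27) - 1*(-1/2) = 10 + 27 + 1/2 = 75/2 ≈ 37.500)
sqrt(E(-49) + H) = sqrt(30 + 75/2) = sqrt(135/2) = 3*sqrt(30)/2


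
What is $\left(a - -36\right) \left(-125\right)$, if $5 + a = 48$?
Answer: $-9875$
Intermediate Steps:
$a = 43$ ($a = -5 + 48 = 43$)
$\left(a - -36\right) \left(-125\right) = \left(43 - -36\right) \left(-125\right) = \left(43 + 36\right) \left(-125\right) = 79 \left(-125\right) = -9875$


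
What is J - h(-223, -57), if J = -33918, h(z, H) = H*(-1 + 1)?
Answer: -33918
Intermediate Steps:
h(z, H) = 0 (h(z, H) = H*0 = 0)
J - h(-223, -57) = -33918 - 1*0 = -33918 + 0 = -33918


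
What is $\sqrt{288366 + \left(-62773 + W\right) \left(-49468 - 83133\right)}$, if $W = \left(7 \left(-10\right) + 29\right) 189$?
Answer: $2 \sqrt{2337894022} \approx 96704.0$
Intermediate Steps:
$W = -7749$ ($W = \left(-70 + 29\right) 189 = \left(-41\right) 189 = -7749$)
$\sqrt{288366 + \left(-62773 + W\right) \left(-49468 - 83133\right)} = \sqrt{288366 + \left(-62773 - 7749\right) \left(-49468 - 83133\right)} = \sqrt{288366 - -9351287722} = \sqrt{288366 + 9351287722} = \sqrt{9351576088} = 2 \sqrt{2337894022}$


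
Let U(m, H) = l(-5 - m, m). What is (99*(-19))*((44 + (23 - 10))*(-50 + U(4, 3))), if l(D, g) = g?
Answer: 4931982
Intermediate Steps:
U(m, H) = m
(99*(-19))*((44 + (23 - 10))*(-50 + U(4, 3))) = (99*(-19))*((44 + (23 - 10))*(-50 + 4)) = -1881*(44 + 13)*(-46) = -107217*(-46) = -1881*(-2622) = 4931982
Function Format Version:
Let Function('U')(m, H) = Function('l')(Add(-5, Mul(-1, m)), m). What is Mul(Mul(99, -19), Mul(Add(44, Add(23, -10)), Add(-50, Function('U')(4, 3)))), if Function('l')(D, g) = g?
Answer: 4931982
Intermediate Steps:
Function('U')(m, H) = m
Mul(Mul(99, -19), Mul(Add(44, Add(23, -10)), Add(-50, Function('U')(4, 3)))) = Mul(Mul(99, -19), Mul(Add(44, Add(23, -10)), Add(-50, 4))) = Mul(-1881, Mul(Add(44, 13), -46)) = Mul(-1881, Mul(57, -46)) = Mul(-1881, -2622) = 4931982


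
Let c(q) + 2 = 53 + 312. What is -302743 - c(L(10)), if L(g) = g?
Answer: -303106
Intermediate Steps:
c(q) = 363 (c(q) = -2 + (53 + 312) = -2 + 365 = 363)
-302743 - c(L(10)) = -302743 - 1*363 = -302743 - 363 = -303106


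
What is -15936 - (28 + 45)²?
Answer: -21265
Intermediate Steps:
-15936 - (28 + 45)² = -15936 - 1*73² = -15936 - 1*5329 = -15936 - 5329 = -21265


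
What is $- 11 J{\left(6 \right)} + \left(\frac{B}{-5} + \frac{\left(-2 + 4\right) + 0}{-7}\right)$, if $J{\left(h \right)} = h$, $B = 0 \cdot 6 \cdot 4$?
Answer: $- \frac{464}{7} \approx -66.286$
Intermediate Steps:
$B = 0$ ($B = 0 \cdot 4 = 0$)
$- 11 J{\left(6 \right)} + \left(\frac{B}{-5} + \frac{\left(-2 + 4\right) + 0}{-7}\right) = \left(-11\right) 6 + \left(\frac{0}{-5} + \frac{\left(-2 + 4\right) + 0}{-7}\right) = -66 + \left(0 \left(- \frac{1}{5}\right) + \left(2 + 0\right) \left(- \frac{1}{7}\right)\right) = -66 + \left(0 + 2 \left(- \frac{1}{7}\right)\right) = -66 + \left(0 - \frac{2}{7}\right) = -66 - \frac{2}{7} = - \frac{464}{7}$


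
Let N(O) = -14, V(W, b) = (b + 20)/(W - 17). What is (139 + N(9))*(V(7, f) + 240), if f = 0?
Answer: 29750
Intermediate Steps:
V(W, b) = (20 + b)/(-17 + W)
(139 + N(9))*(V(7, f) + 240) = (139 - 14)*((20 + 0)/(-17 + 7) + 240) = 125*(20/(-10) + 240) = 125*(-⅒*20 + 240) = 125*(-2 + 240) = 125*238 = 29750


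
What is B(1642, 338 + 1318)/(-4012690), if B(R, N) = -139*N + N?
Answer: 114264/2006345 ≈ 0.056951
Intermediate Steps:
B(R, N) = -138*N
B(1642, 338 + 1318)/(-4012690) = -138*(338 + 1318)/(-4012690) = -138*1656*(-1/4012690) = -228528*(-1/4012690) = 114264/2006345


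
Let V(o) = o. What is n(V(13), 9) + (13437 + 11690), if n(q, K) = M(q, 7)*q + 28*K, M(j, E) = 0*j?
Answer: 25379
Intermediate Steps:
M(j, E) = 0
n(q, K) = 28*K (n(q, K) = 0*q + 28*K = 0 + 28*K = 28*K)
n(V(13), 9) + (13437 + 11690) = 28*9 + (13437 + 11690) = 252 + 25127 = 25379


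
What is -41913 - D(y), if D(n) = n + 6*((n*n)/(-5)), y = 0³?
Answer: -41913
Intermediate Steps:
y = 0
D(n) = n - 6*n²/5 (D(n) = n + 6*(n²*(-⅕)) = n + 6*(-n²/5) = n - 6*n²/5)
-41913 - D(y) = -41913 - 0*(5 - 6*0)/5 = -41913 - 0*(5 + 0)/5 = -41913 - 0*5/5 = -41913 - 1*0 = -41913 + 0 = -41913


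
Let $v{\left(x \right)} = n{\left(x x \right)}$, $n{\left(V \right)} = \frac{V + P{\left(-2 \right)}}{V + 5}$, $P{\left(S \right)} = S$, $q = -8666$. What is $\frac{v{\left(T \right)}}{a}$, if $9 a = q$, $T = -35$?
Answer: $- \frac{3669}{3553060} \approx -0.0010326$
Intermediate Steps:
$a = - \frac{8666}{9}$ ($a = \frac{1}{9} \left(-8666\right) = - \frac{8666}{9} \approx -962.89$)
$n{\left(V \right)} = \frac{-2 + V}{5 + V}$ ($n{\left(V \right)} = \frac{V - 2}{V + 5} = \frac{-2 + V}{5 + V}$)
$v{\left(x \right)} = \frac{-2 + x^{2}}{5 + x^{2}}$ ($v{\left(x \right)} = \frac{-2 + x x}{5 + x x} = \frac{-2 + x^{2}}{5 + x^{2}}$)
$\frac{v{\left(T \right)}}{a} = \frac{\frac{1}{5 + \left(-35\right)^{2}} \left(-2 + \left(-35\right)^{2}\right)}{- \frac{8666}{9}} = \frac{-2 + 1225}{5 + 1225} \left(- \frac{9}{8666}\right) = \frac{1}{1230} \cdot 1223 \left(- \frac{9}{8666}\right) = \frac{1223}{1230} \left(- \frac{9}{8666}\right) = - \frac{3669}{3553060}$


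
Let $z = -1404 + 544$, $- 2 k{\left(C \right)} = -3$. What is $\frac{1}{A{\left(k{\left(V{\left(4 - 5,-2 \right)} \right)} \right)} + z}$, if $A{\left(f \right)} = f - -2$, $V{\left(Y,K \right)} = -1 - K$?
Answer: $- \frac{2}{1713} \approx -0.0011675$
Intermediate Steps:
$k{\left(C \right)} = \frac{3}{2}$ ($k{\left(C \right)} = \left(- \frac{1}{2}\right) \left(-3\right) = \frac{3}{2}$)
$A{\left(f \right)} = 2 + f$ ($A{\left(f \right)} = f + 2 = 2 + f$)
$z = -860$
$\frac{1}{A{\left(k{\left(V{\left(4 - 5,-2 \right)} \right)} \right)} + z} = \frac{1}{\left(2 + \frac{3}{2}\right) - 860} = \frac{1}{\frac{7}{2} - 860} = \frac{1}{- \frac{1713}{2}} = - \frac{2}{1713}$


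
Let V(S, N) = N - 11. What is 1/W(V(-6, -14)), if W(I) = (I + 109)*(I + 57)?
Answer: 1/2688 ≈ 0.00037202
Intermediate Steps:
V(S, N) = -11 + N
W(I) = (57 + I)*(109 + I) (W(I) = (109 + I)*(57 + I) = (57 + I)*(109 + I))
1/W(V(-6, -14)) = 1/(6213 + (-11 - 14)² + 166*(-11 - 14)) = 1/(6213 + (-25)² + 166*(-25)) = 1/(6213 + 625 - 4150) = 1/2688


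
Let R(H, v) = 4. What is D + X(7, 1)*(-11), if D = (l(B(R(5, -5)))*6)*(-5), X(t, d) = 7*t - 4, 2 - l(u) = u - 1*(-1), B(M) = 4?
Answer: -405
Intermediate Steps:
l(u) = 1 - u (l(u) = 2 - (u - 1*(-1)) = 2 - (u + 1) = 2 - (1 + u) = 2 + (-1 - u) = 1 - u)
X(t, d) = -4 + 7*t
D = 90 (D = ((1 - 1*4)*6)*(-5) = ((1 - 4)*6)*(-5) = -3*6*(-5) = -18*(-5) = 90)
D + X(7, 1)*(-11) = 90 + (-4 + 7*7)*(-11) = 90 + (-4 + 49)*(-11) = 90 + 45*(-11) = 90 - 495 = -405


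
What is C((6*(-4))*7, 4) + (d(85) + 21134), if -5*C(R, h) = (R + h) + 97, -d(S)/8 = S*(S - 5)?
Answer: -166263/5 ≈ -33253.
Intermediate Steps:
d(S) = -8*S*(-5 + S) (d(S) = -8*S*(S - 5) = -8*S*(-5 + S))
C(R, h) = -97/5 - R/5 - h/5 (C(R, h) = -((R + h) + 97)/5 = -(97 + R + h)/5 = -97/5 - R/5 - h/5)
C((6*(-4))*7, 4) + (d(85) + 21134) = (-97/5 - 6*(-4)*7/5 - ⅕*4) + (8*85*(5 - 1*85) + 21134) = (-97/5 - (-24)*7/5 - ⅘) + (8*85*(5 - 85) + 21134) = (-97/5 - ⅕*(-168) - ⅘) + (8*85*(-80) + 21134) = (-97/5 + 168/5 - ⅘) + (-54400 + 21134) = 67/5 - 33266 = -166263/5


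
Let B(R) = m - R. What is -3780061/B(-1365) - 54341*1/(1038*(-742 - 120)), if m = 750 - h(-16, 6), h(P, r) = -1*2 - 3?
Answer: -845529264299/474220680 ≈ -1783.0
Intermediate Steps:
h(P, r) = -5 (h(P, r) = -2 - 3 = -5)
m = 755 (m = 750 - 1*(-5) = 750 + 5 = 755)
B(R) = 755 - R
-3780061/B(-1365) - 54341*1/(1038*(-742 - 120)) = -3780061/(755 - 1*(-1365)) - 54341*1/(1038*(-742 - 120)) = -3780061/(755 + 1365) - 54341/(1038*(-862)) = -3780061/2120 - 54341/(-894756) = -3780061*1/2120 - 54341*(-1/894756) = -3780061/2120 + 54341/894756 = -845529264299/474220680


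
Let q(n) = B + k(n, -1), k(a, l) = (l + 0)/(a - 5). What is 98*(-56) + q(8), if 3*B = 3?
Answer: -16462/3 ≈ -5487.3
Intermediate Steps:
B = 1 (B = (⅓)*3 = 1)
k(a, l) = l/(-5 + a)
q(n) = 1 - 1/(-5 + n)
98*(-56) + q(8) = 98*(-56) + (-6 + 8)/(-5 + 8) = -5488 + 2/3 = -5488 + (⅓)*2 = -5488 + ⅔ = -16462/3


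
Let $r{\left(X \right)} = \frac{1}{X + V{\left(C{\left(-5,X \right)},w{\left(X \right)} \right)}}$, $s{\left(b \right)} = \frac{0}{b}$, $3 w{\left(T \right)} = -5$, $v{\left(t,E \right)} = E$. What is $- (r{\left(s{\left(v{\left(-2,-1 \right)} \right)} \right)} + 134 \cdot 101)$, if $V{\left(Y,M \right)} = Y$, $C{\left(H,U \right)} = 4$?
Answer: $- \frac{54137}{4} \approx -13534.0$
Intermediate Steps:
$w{\left(T \right)} = - \frac{5}{3}$ ($w{\left(T \right)} = \frac{1}{3} \left(-5\right) = - \frac{5}{3}$)
$s{\left(b \right)} = 0$
$r{\left(X \right)} = \frac{1}{4 + X}$ ($r{\left(X \right)} = \frac{1}{X + 4} = \frac{1}{4 + X}$)
$- (r{\left(s{\left(v{\left(-2,-1 \right)} \right)} \right)} + 134 \cdot 101) = - (\frac{1}{4 + 0} + 134 \cdot 101) = - (\frac{1}{4} + 13534) = \left(-1\right) \frac{54137}{4} = - \frac{54137}{4}$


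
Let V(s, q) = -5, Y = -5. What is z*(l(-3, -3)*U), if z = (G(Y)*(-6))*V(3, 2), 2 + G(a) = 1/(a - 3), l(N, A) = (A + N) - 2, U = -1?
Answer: -510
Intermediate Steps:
l(N, A) = -2 + A + N
G(a) = -2 + 1/(-3 + a) (G(a) = -2 + 1/(a - 3) = -2 + 1/(-3 + a))
z = -255/4 (z = (((7 - 2*(-5))/(-3 - 5))*(-6))*(-5) = (((7 + 10)/(-8))*(-6))*(-5) = (-1/8*17*(-6))*(-5) = -17/8*(-6)*(-5) = (51/4)*(-5) = -255/4 ≈ -63.750)
z*(l(-3, -3)*U) = -255*(-2 - 3 - 3)*(-1)/4 = -(-510)*(-1) = -255/4*8 = -510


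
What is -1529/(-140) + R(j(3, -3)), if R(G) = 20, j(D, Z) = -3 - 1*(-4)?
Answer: 4329/140 ≈ 30.921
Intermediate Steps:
j(D, Z) = 1 (j(D, Z) = -3 + 4 = 1)
-1529/(-140) + R(j(3, -3)) = -1529/(-140) + 20 = -1529*(-1)/140 + 20 = -11*(-139/140) + 20 = 1529/140 + 20 = 4329/140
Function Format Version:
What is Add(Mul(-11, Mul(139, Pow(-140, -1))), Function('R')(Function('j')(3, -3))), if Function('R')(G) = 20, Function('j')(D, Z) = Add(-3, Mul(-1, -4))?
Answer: Rational(4329, 140) ≈ 30.921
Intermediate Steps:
Function('j')(D, Z) = 1 (Function('j')(D, Z) = Add(-3, 4) = 1)
Add(Mul(-11, Mul(139, Pow(-140, -1))), Function('R')(Function('j')(3, -3))) = Add(Mul(-11, Mul(139, Pow(-140, -1))), 20) = Add(Mul(-11, Mul(139, Rational(-1, 140))), 20) = Add(Mul(-11, Rational(-139, 140)), 20) = Add(Rational(1529, 140), 20) = Rational(4329, 140)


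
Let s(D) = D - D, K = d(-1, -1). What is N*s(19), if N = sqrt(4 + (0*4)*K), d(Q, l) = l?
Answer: 0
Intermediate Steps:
K = -1
s(D) = 0
N = 2 (N = sqrt(4 + (0*4)*(-1)) = sqrt(4 + 0*(-1)) = sqrt(4 + 0) = sqrt(4) = 2)
N*s(19) = 2*0 = 0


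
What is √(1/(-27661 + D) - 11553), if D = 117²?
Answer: I*√563834879881/6986 ≈ 107.48*I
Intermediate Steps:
D = 13689
√(1/(-27661 + D) - 11553) = √(1/(-27661 + 13689) - 11553) = √(1/(-13972) - 11553) = √(-1/13972 - 11553) = √(-161418517/13972) = I*√563834879881/6986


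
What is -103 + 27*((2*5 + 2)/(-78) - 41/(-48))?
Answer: -17491/208 ≈ -84.091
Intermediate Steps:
-103 + 27*((2*5 + 2)/(-78) - 41/(-48)) = -103 + 27*((10 + 2)*(-1/78) - 41*(-1/48)) = -103 + 27*(12*(-1/78) + 41/48) = -103 + 27*(-2/13 + 41/48) = -103 + 27*(437/624) = -103 + 3933/208 = -17491/208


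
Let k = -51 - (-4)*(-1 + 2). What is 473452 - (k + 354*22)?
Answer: 465711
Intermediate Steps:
k = -47 (k = -51 - (-4) = -51 - 1*(-4) = -51 + 4 = -47)
473452 - (k + 354*22) = 473452 - (-47 + 354*22) = 473452 - (-47 + 7788) = 473452 - 1*7741 = 473452 - 7741 = 465711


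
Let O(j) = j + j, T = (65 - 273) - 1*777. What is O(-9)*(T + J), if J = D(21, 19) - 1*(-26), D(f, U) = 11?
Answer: 17064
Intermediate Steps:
T = -985 (T = -208 - 777 = -985)
O(j) = 2*j
J = 37 (J = 11 - 1*(-26) = 11 + 26 = 37)
O(-9)*(T + J) = (2*(-9))*(-985 + 37) = -18*(-948) = 17064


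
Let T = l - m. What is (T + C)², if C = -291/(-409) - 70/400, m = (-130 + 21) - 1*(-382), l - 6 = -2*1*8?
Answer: 21354592936609/267649600 ≈ 79786.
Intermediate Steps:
l = -10 (l = 6 - 2*1*8 = 6 - 2*8 = 6 - 16 = -10)
m = 273 (m = -109 + 382 = 273)
C = 8777/16360 (C = -291*(-1/409) - 70*1/400 = 291/409 - 7/40 = 8777/16360 ≈ 0.53649)
T = -283 (T = -10 - 1*273 = -10 - 273 = -283)
(T + C)² = (-283 + 8777/16360)² = (-4621103/16360)² = 21354592936609/267649600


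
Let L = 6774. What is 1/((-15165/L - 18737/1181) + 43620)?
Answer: 2666698/116273088659 ≈ 2.2935e-5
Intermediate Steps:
1/((-15165/L - 18737/1181) + 43620) = 1/((-15165/6774 - 18737/1181) + 43620) = 1/((-15165*1/6774 - 18737*1/1181) + 43620) = 1/((-5055/2258 - 18737/1181) + 43620) = 1/(-48278101/2666698 + 43620) = 1/(116273088659/2666698) = 2666698/116273088659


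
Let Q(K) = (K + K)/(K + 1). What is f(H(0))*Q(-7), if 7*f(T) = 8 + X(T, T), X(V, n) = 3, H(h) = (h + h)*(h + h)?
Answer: 11/3 ≈ 3.6667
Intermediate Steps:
H(h) = 4*h**2 (H(h) = (2*h)*(2*h) = 4*h**2)
f(T) = 11/7 (f(T) = (8 + 3)/7 = (1/7)*11 = 11/7)
Q(K) = 2*K/(1 + K) (Q(K) = (2*K)/(1 + K) = 2*K/(1 + K))
f(H(0))*Q(-7) = 11*(2*(-7)/(1 - 7))/7 = 11*(2*(-7)/(-6))/7 = 11*(2*(-7)*(-1/6))/7 = (11/7)*(7/3) = 11/3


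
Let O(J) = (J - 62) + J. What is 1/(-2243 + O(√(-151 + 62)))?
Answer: -2305/5313381 - 2*I*√89/5313381 ≈ -0.00043381 - 3.551e-6*I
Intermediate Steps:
O(J) = -62 + 2*J (O(J) = (-62 + J) + J = -62 + 2*J)
1/(-2243 + O(√(-151 + 62))) = 1/(-2243 + (-62 + 2*√(-151 + 62))) = 1/(-2243 + (-62 + 2*√(-89))) = 1/(-2243 + (-62 + 2*(I*√89))) = 1/(-2243 + (-62 + 2*I*√89)) = 1/(-2305 + 2*I*√89)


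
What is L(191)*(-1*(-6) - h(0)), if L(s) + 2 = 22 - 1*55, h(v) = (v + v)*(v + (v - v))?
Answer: -210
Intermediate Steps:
h(v) = 2*v² (h(v) = (2*v)*(v + 0) = (2*v)*v = 2*v²)
L(s) = -35 (L(s) = -2 + (22 - 1*55) = -2 + (22 - 55) = -2 - 33 = -35)
L(191)*(-1*(-6) - h(0)) = -35*(-1*(-6) - 2*0²) = -35*(6 - 2*0) = -35*(6 - 1*0) = -35*(6 + 0) = -35*6 = -210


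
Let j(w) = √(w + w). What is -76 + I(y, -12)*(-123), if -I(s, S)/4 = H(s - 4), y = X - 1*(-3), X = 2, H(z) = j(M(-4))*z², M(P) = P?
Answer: -76 + 984*I*√2 ≈ -76.0 + 1391.6*I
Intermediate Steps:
j(w) = √2*√w (j(w) = √(2*w) = √2*√w)
H(z) = 2*I*√2*z² (H(z) = (√2*√(-4))*z² = (√2*(2*I))*z² = (2*I*√2)*z² = 2*I*√2*z²)
y = 5 (y = 2 - 1*(-3) = 2 + 3 = 5)
I(s, S) = -8*I*√2*(-4 + s)² (I(s, S) = -8*I*√2*(s - 4)² = -8*I*√2*(-4 + s)²)
-76 + I(y, -12)*(-123) = -76 - 8*I*√2*(-4 + 5)²*(-123) = -76 - 8*I*√2*1²*(-123) = -76 - 8*I*√2*1*(-123) = -76 - 8*I*√2*(-123) = -76 + 984*I*√2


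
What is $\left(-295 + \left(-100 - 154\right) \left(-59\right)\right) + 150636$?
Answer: $165327$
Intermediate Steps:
$\left(-295 + \left(-100 - 154\right) \left(-59\right)\right) + 150636 = \left(-295 - -14986\right) + 150636 = \left(-295 + 14986\right) + 150636 = 14691 + 150636 = 165327$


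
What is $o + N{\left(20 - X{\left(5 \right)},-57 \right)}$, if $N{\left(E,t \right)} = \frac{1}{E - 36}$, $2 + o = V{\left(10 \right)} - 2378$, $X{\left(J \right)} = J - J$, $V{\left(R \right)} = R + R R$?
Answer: $- \frac{36321}{16} \approx -2270.1$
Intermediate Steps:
$V{\left(R \right)} = R + R^{2}$
$X{\left(J \right)} = 0$
$o = -2270$ ($o = -2 - \left(2378 - 10 \left(1 + 10\right)\right) = -2 + \left(10 \cdot 11 - 2378\right) = -2 + \left(110 - 2378\right) = -2 - 2268 = -2270$)
$N{\left(E,t \right)} = \frac{1}{-36 + E}$
$o + N{\left(20 - X{\left(5 \right)},-57 \right)} = -2270 + \frac{1}{-36 + \left(20 - 0\right)} = -2270 + \frac{1}{-36 + \left(20 + 0\right)} = -2270 + \frac{1}{-36 + 20} = -2270 + \frac{1}{-16} = -2270 - \frac{1}{16} = - \frac{36321}{16}$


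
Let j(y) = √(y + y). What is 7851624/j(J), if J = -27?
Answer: -1308604*I*√6/3 ≈ -1.0685e+6*I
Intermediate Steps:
j(y) = √2*√y (j(y) = √(2*y) = √2*√y)
7851624/j(J) = 7851624/((√2*√(-27))) = 7851624/((√2*(3*I*√3))) = 7851624/((3*I*√6)) = 7851624*(-I*√6/18) = -1308604*I*√6/3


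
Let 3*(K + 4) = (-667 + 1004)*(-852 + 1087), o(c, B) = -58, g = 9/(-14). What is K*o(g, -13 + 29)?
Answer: -4592614/3 ≈ -1.5309e+6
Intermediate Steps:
g = -9/14 (g = 9*(-1/14) = -9/14 ≈ -0.64286)
K = 79183/3 (K = -4 + ((-667 + 1004)*(-852 + 1087))/3 = -4 + (337*235)/3 = -4 + (⅓)*79195 = -4 + 79195/3 = 79183/3 ≈ 26394.)
K*o(g, -13 + 29) = (79183/3)*(-58) = -4592614/3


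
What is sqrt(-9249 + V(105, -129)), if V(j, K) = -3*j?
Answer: 2*I*sqrt(2391) ≈ 97.796*I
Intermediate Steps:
sqrt(-9249 + V(105, -129)) = sqrt(-9249 - 3*105) = sqrt(-9249 - 315) = sqrt(-9564) = 2*I*sqrt(2391)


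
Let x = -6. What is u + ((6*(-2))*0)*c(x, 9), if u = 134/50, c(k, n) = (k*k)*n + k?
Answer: 67/25 ≈ 2.6800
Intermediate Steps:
c(k, n) = k + n*k² (c(k, n) = k²*n + k = n*k² + k = k + n*k²)
u = 67/25 (u = 134*(1/50) = 67/25 ≈ 2.6800)
u + ((6*(-2))*0)*c(x, 9) = 67/25 + ((6*(-2))*0)*(-6*(1 - 6*9)) = 67/25 + (-12*0)*(-6*(1 - 54)) = 67/25 + 0*(-6*(-53)) = 67/25 + 0*318 = 67/25 + 0 = 67/25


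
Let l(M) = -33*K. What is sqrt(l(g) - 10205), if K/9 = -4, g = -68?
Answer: I*sqrt(9017) ≈ 94.958*I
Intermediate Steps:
K = -36 (K = 9*(-4) = -36)
l(M) = 1188 (l(M) = -33*(-36) = 1188)
sqrt(l(g) - 10205) = sqrt(1188 - 10205) = sqrt(-9017) = I*sqrt(9017)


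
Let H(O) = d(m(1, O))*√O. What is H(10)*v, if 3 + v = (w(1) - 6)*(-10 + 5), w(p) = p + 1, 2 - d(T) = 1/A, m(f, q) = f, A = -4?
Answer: 153*√10/4 ≈ 120.96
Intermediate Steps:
d(T) = 9/4 (d(T) = 2 - 1/(-4) = 2 - 1*(-¼) = 2 + ¼ = 9/4)
w(p) = 1 + p
H(O) = 9*√O/4
v = 17 (v = -3 + ((1 + 1) - 6)*(-10 + 5) = -3 + (2 - 6)*(-5) = -3 - 4*(-5) = -3 + 20 = 17)
H(10)*v = (9*√10/4)*17 = 153*√10/4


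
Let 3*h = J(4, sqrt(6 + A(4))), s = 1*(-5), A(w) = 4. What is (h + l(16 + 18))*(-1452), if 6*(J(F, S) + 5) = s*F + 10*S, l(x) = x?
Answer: -136004/3 - 2420*sqrt(10)/3 ≈ -47886.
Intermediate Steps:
s = -5
J(F, S) = -5 - 5*F/6 + 5*S/3 (J(F, S) = -5 + (-5*F + 10*S)/6 = -5 + (-5*F/6 + 5*S/3) = -5 - 5*F/6 + 5*S/3)
h = -25/9 + 5*sqrt(10)/9 (h = (-5 - 5/6*4 + 5*sqrt(6 + 4)/3)/3 = (-5 - 10/3 + 5*sqrt(10)/3)/3 = (-25/3 + 5*sqrt(10)/3)/3 = -25/9 + 5*sqrt(10)/9 ≈ -1.0210)
(h + l(16 + 18))*(-1452) = ((-25/9 + 5*sqrt(10)/9) + (16 + 18))*(-1452) = ((-25/9 + 5*sqrt(10)/9) + 34)*(-1452) = (281/9 + 5*sqrt(10)/9)*(-1452) = -136004/3 - 2420*sqrt(10)/3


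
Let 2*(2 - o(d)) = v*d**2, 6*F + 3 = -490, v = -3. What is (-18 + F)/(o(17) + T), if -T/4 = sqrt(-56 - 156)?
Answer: -523471/2316627 - 9616*I*sqrt(53)/2316627 ≈ -0.22596 - 0.030219*I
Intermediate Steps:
T = -8*I*sqrt(53) (T = -4*sqrt(-56 - 156) = -8*I*sqrt(53) ≈ -58.241*I)
F = -493/6 (F = -1/2 + (1/6)*(-490) = -1/2 - 245/3 = -493/6 ≈ -82.167)
o(d) = 2 + 3*d**2/2 (o(d) = 2 - (-3)*d**2/2 = 2 + 3*d**2/2)
(-18 + F)/(o(17) + T) = (-18 - 493/6)/((2 + (3/2)*17**2) - 8*I*sqrt(53)) = -601/(6*((2 + (3/2)*289) - 8*I*sqrt(53))) = -601/(6*((2 + 867/2) - 8*I*sqrt(53))) = -601/(6*(871/2 - 8*I*sqrt(53)))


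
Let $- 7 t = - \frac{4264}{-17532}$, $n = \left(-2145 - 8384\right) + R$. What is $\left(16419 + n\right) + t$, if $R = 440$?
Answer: $\frac{194209664}{30681} \approx 6330.0$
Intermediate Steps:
$n = -10089$ ($n = \left(-2145 - 8384\right) + 440 = -10529 + 440 = -10089$)
$t = - \frac{1066}{30681}$ ($t = - \frac{\left(-4264\right) \frac{1}{-17532}}{7} = - \frac{\left(-4264\right) \left(- \frac{1}{17532}\right)}{7} = \left(- \frac{1}{7}\right) \frac{1066}{4383} = - \frac{1066}{30681} \approx -0.034745$)
$\left(16419 + n\right) + t = \left(16419 - 10089\right) - \frac{1066}{30681} = 6330 - \frac{1066}{30681} = \frac{194209664}{30681}$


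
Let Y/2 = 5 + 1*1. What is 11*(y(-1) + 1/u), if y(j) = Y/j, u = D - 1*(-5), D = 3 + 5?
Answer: -1705/13 ≈ -131.15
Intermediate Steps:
D = 8
Y = 12 (Y = 2*(5 + 1*1) = 2*(5 + 1) = 2*6 = 12)
u = 13 (u = 8 - 1*(-5) = 8 + 5 = 13)
y(j) = 12/j
11*(y(-1) + 1/u) = 11*(12/(-1) + 1/13) = 11*(12*(-1) + 1/13) = 11*(-12 + 1/13) = 11*(-155/13) = -1705/13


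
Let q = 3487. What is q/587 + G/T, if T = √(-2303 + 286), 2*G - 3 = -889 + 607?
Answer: 3487/587 + 279*I*√2017/4034 ≈ 5.9404 + 3.1061*I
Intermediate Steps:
G = -279/2 (G = 3/2 + (-889 + 607)/2 = 3/2 + (½)*(-282) = 3/2 - 141 = -279/2 ≈ -139.50)
T = I*√2017 (T = √(-2017) = I*√2017 ≈ 44.911*I)
q/587 + G/T = 3487/587 - 279*(-I*√2017/2017)/2 = 3487*(1/587) - (-279)*I*√2017/4034 = 3487/587 + 279*I*√2017/4034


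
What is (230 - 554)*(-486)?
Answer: 157464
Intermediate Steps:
(230 - 554)*(-486) = -324*(-486) = 157464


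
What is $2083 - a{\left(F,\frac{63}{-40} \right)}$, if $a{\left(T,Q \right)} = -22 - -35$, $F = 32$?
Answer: $2070$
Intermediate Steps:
$a{\left(T,Q \right)} = 13$ ($a{\left(T,Q \right)} = -22 + 35 = 13$)
$2083 - a{\left(F,\frac{63}{-40} \right)} = 2083 - 13 = 2070$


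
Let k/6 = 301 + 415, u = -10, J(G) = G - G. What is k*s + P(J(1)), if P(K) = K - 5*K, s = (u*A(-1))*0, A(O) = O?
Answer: 0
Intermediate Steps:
J(G) = 0
k = 4296 (k = 6*(301 + 415) = 6*716 = 4296)
s = 0 (s = -10*(-1)*0 = 10*0 = 0)
P(K) = -4*K
k*s + P(J(1)) = 4296*0 - 4*0 = 0 + 0 = 0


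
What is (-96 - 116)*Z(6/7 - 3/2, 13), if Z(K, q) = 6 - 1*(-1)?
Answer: -1484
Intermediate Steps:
Z(K, q) = 7 (Z(K, q) = 6 + 1 = 7)
(-96 - 116)*Z(6/7 - 3/2, 13) = (-96 - 116)*7 = -212*7 = -1484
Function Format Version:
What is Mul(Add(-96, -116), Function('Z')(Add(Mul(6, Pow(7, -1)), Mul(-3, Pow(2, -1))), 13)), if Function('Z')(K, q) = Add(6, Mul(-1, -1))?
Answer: -1484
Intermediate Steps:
Function('Z')(K, q) = 7 (Function('Z')(K, q) = Add(6, 1) = 7)
Mul(Add(-96, -116), Function('Z')(Add(Mul(6, Pow(7, -1)), Mul(-3, Pow(2, -1))), 13)) = Mul(Add(-96, -116), 7) = Mul(-212, 7) = -1484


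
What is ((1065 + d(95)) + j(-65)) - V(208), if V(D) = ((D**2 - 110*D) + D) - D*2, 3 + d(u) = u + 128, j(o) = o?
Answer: -18956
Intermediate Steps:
d(u) = 125 + u (d(u) = -3 + (u + 128) = -3 + (128 + u) = 125 + u)
V(D) = D**2 - 111*D (V(D) = (D**2 - 109*D) - 2*D = D**2 - 111*D)
((1065 + d(95)) + j(-65)) - V(208) = ((1065 + (125 + 95)) - 65) - 208*(-111 + 208) = ((1065 + 220) - 65) - 208*97 = (1285 - 65) - 1*20176 = 1220 - 20176 = -18956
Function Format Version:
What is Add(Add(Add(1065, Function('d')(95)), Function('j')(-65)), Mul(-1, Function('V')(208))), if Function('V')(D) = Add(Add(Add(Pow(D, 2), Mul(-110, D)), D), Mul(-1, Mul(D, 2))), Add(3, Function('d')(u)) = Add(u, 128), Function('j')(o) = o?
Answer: -18956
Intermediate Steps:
Function('d')(u) = Add(125, u) (Function('d')(u) = Add(-3, Add(u, 128)) = Add(-3, Add(128, u)) = Add(125, u))
Function('V')(D) = Add(Pow(D, 2), Mul(-111, D)) (Function('V')(D) = Add(Add(Pow(D, 2), Mul(-109, D)), Mul(-1, Mul(2, D))) = Add(Add(Pow(D, 2), Mul(-109, D)), Mul(-2, D)) = Add(Pow(D, 2), Mul(-111, D)))
Add(Add(Add(1065, Function('d')(95)), Function('j')(-65)), Mul(-1, Function('V')(208))) = Add(Add(Add(1065, Add(125, 95)), -65), Mul(-1, Mul(208, Add(-111, 208)))) = Add(Add(Add(1065, 220), -65), Mul(-1, Mul(208, 97))) = Add(Add(1285, -65), Mul(-1, 20176)) = Add(1220, -20176) = -18956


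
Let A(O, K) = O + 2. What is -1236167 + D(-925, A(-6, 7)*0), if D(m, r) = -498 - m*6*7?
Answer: -1197815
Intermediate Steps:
A(O, K) = 2 + O
D(m, r) = -498 - 42*m (D(m, r) = -498 - 6*m*7 = -498 - 42*m)
-1236167 + D(-925, A(-6, 7)*0) = -1236167 + (-498 - 42*(-925)) = -1236167 + (-498 + 38850) = -1236167 + 38352 = -1197815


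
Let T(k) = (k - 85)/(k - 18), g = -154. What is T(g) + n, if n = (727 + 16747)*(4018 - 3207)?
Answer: 2437483447/172 ≈ 1.4171e+7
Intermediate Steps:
T(k) = (-85 + k)/(-18 + k)
n = 14171414 (n = 17474*811 = 14171414)
T(g) + n = (-85 - 154)/(-18 - 154) + 14171414 = -239/(-172) + 14171414 = -1/172*(-239) + 14171414 = 239/172 + 14171414 = 2437483447/172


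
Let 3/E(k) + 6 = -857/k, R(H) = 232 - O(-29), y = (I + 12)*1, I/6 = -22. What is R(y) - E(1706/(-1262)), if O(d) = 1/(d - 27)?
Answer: 6959544153/29996344 ≈ 232.01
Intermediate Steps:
I = -132 (I = 6*(-22) = -132)
O(d) = 1/(-27 + d)
y = -120 (y = (-132 + 12)*1 = -120*1 = -120)
R(H) = 12993/56 (R(H) = 232 - 1/(-27 - 29) = 232 - 1/(-56) = 232 - 1*(-1/56) = 232 + 1/56 = 12993/56)
E(k) = 3/(-6 - 857/k)
R(y) - E(1706/(-1262)) = 12993/56 - (-3)*1706/(-1262)/(857 + 6*(1706/(-1262))) = 12993/56 - (-3)*1706*(-1/1262)/(857 + 6*(1706*(-1/1262))) = 12993/56 - (-3)*(-853)/(631*(857 + 6*(-853/631))) = 12993/56 - (-3)*(-853)/(631*(857 - 5118/631)) = 12993/56 - (-3)*(-853)/(631*535649/631) = 12993/56 - (-3)*(-853)*631/(631*535649) = 12993/56 - 1*2559/535649 = 12993/56 - 2559/535649 = 6959544153/29996344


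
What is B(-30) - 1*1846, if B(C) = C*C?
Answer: -946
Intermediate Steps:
B(C) = C**2
B(-30) - 1*1846 = (-30)**2 - 1*1846 = 900 - 1846 = -946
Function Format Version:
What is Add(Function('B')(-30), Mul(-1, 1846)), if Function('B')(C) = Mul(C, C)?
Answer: -946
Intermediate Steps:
Function('B')(C) = Pow(C, 2)
Add(Function('B')(-30), Mul(-1, 1846)) = Add(Pow(-30, 2), Mul(-1, 1846)) = Add(900, -1846) = -946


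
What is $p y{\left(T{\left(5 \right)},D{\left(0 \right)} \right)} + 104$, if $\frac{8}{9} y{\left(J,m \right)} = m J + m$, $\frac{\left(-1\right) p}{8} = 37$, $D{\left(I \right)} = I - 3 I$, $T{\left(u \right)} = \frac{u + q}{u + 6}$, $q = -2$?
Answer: $104$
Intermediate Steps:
$T{\left(u \right)} = \frac{-2 + u}{6 + u}$ ($T{\left(u \right)} = \frac{u - 2}{u + 6} = \frac{-2 + u}{6 + u}$)
$D{\left(I \right)} = - 2 I$
$p = -296$ ($p = \left(-8\right) 37 = -296$)
$y{\left(J,m \right)} = \frac{9 m}{8} + \frac{9 J m}{8}$ ($y{\left(J,m \right)} = \frac{9 \left(m J + m\right)}{8} = \frac{9 \left(J m + m\right)}{8} = \frac{9 \left(m + J m\right)}{8} = \frac{9 m}{8} + \frac{9 J m}{8}$)
$p y{\left(T{\left(5 \right)},D{\left(0 \right)} \right)} + 104 = - 296 \frac{9 \left(\left(-2\right) 0\right) \left(1 + \frac{-2 + 5}{6 + 5}\right)}{8} + 104 = - 296 \cdot \frac{9}{8} \cdot 0 \left(1 + \frac{1}{11} \cdot 3\right) + 104 = - 296 \cdot \frac{9}{8} \cdot 0 \left(1 + \frac{3}{11}\right) + 104 = - 296 \cdot \frac{9}{8} \cdot 0 \cdot \frac{14}{11} + 104 = \left(-296\right) 0 + 104 = 0 + 104 = 104$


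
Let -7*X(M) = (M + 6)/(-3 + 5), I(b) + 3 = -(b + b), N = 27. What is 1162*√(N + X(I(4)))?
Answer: 83*√5362 ≈ 6077.7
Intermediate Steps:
I(b) = -3 - 2*b (I(b) = -3 - (b + b) = -3 - 2*b)
X(M) = -3/7 - M/14 (X(M) = -(M + 6)/(7*(-3 + 5)) = -(6 + M)/(7*2) = -(3 + M/2)/7 = -3/7 - M/14)
1162*√(N + X(I(4))) = 1162*√(27 + (-3/7 - (-3 - 2*4)/14)) = 1162*√(27 + (-3/7 - (-3 - 8)/14)) = 1162*√(27 + (-3/7 - 1/14*(-11))) = 1162*√(27 + (-3/7 + 11/14)) = 1162*√(27 + 5/14) = 1162*√(383/14) = 1162*(√5362/14) = 83*√5362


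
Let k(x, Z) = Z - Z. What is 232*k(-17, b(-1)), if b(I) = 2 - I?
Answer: 0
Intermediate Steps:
k(x, Z) = 0
232*k(-17, b(-1)) = 232*0 = 0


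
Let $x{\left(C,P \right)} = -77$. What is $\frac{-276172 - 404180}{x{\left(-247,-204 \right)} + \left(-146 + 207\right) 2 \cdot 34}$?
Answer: $- \frac{226784}{1357} \approx -167.12$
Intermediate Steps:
$\frac{-276172 - 404180}{x{\left(-247,-204 \right)} + \left(-146 + 207\right) 2 \cdot 34} = \frac{-276172 - 404180}{-77 + \left(-146 + 207\right) 2 \cdot 34} = - \frac{680352}{-77 + 61 \cdot 68} = - \frac{680352}{-77 + 4148} = - \frac{680352}{4071} = \left(-680352\right) \frac{1}{4071} = - \frac{226784}{1357}$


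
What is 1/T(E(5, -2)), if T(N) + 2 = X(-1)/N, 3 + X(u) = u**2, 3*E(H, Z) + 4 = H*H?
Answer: -7/16 ≈ -0.43750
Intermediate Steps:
E(H, Z) = -4/3 + H**2/3 (E(H, Z) = -4/3 + (H*H)/3 = -4/3 + H**2/3)
X(u) = -3 + u**2
T(N) = -2 - 2/N (T(N) = -2 + (-3 + (-1)**2)/N = -2 + (-3 + 1)/N = -2 - 2/N)
1/T(E(5, -2)) = 1/(-2 - 2/(-4/3 + (1/3)*5**2)) = 1/(-2 - 2/(-4/3 + (1/3)*25)) = 1/(-2 - 2/(-4/3 + 25/3)) = 1/(-2 - 2/7) = 1/(-16/7) = -7/16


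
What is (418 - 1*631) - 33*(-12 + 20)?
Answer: -477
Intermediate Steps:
(418 - 1*631) - 33*(-12 + 20) = (418 - 631) - 33*8 = -213 - 1*264 = -213 - 264 = -477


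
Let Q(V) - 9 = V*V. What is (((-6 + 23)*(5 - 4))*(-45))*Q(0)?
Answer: -6885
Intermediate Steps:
Q(V) = 9 + V² (Q(V) = 9 + V*V = 9 + V²)
(((-6 + 23)*(5 - 4))*(-45))*Q(0) = (((-6 + 23)*(5 - 4))*(-45))*(9 + 0²) = ((17*1)*(-45))*(9 + 0) = (17*(-45))*9 = -765*9 = -6885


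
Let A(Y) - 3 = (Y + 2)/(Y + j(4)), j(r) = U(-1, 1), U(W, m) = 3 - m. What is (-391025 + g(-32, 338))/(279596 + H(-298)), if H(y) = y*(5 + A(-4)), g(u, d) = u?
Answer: -391057/276914 ≈ -1.4122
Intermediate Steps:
j(r) = 2 (j(r) = 3 - 1*1 = 3 - 1 = 2)
A(Y) = 4 (A(Y) = 3 + (Y + 2)/(Y + 2) = 3 + (2 + Y)/(2 + Y) = 3 + 1 = 4)
H(y) = 9*y (H(y) = y*(5 + 4) = y*9 = 9*y)
(-391025 + g(-32, 338))/(279596 + H(-298)) = (-391025 - 32)/(279596 + 9*(-298)) = -391057/(279596 - 2682) = -391057/276914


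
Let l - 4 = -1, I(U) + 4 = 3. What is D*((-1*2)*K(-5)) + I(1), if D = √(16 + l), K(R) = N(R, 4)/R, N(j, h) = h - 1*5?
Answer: -1 - 2*√19/5 ≈ -2.7436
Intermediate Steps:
I(U) = -1 (I(U) = -4 + 3 = -1)
N(j, h) = -5 + h (N(j, h) = h - 5 = -5 + h)
l = 3 (l = 4 - 1 = 3)
K(R) = -1/R (K(R) = (-5 + 4)/R = -1/R)
D = √19 (D = √(16 + 3) = √19 ≈ 4.3589)
D*((-1*2)*K(-5)) + I(1) = √19*((-1*2)*(-1/(-5))) - 1 = √19*(-(-2)*(-1)/5) - 1 = √19*(-2*⅕) - 1 = √19*(-⅖) - 1 = -2*√19/5 - 1 = -1 - 2*√19/5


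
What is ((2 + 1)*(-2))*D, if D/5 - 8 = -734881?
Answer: 22046190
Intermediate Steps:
D = -3674365 (D = 40 + 5*(-734881) = 40 - 3674405 = -3674365)
((2 + 1)*(-2))*D = ((2 + 1)*(-2))*(-3674365) = (3*(-2))*(-3674365) = -6*(-3674365) = 22046190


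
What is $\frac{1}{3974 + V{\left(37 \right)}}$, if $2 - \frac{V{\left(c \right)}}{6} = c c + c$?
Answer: $- \frac{1}{4450} \approx -0.00022472$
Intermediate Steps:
$V{\left(c \right)} = 12 - 6 c - 6 c^{2}$ ($V{\left(c \right)} = 12 - 6 \left(c c + c\right) = 12 - 6 \left(c^{2} + c\right) = 12 - 6 \left(c + c^{2}\right) = 12 - \left(6 c + 6 c^{2}\right) = 12 - 6 c - 6 c^{2}$)
$\frac{1}{3974 + V{\left(37 \right)}} = \frac{1}{3974 - \left(210 + 8214\right)} = \frac{1}{3974 - 8424} = \frac{1}{-4450} = - \frac{1}{4450}$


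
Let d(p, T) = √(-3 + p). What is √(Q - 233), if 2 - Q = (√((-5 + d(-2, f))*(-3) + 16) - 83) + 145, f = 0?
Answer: √(-293 - √(31 - 3*I*√5)) ≈ 0.0173 + 17.28*I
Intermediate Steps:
Q = -60 - √(31 - 3*I*√5) (Q = 2 - ((√((-5 + √(-3 - 2))*(-3) + 16) - 83) + 145) = 2 - ((√((-5 + √(-5))*(-3) + 16) - 83) + 145) = 2 - ((√((-5 + I*√5)*(-3) + 16) - 83) + 145) = 2 - ((√((15 - 3*I*√5) + 16) - 83) + 145) = 2 - ((√(31 - 3*I*√5) - 83) + 145) = 2 - ((-83 + √(31 - 3*I*√5)) + 145) = 2 - (62 + √(31 - 3*I*√5)) = 2 + (-62 - √(31 - 3*I*√5)) = -60 - √(31 - 3*I*√5) ≈ -65.6 + 0.59896*I)
√(Q - 233) = √((-60 - √(31 - 3*I*√5)) - 233) = √(-293 - √(31 - 3*I*√5))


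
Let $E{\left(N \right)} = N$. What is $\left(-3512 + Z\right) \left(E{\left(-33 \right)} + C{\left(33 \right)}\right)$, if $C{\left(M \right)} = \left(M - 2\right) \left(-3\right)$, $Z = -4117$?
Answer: $961254$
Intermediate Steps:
$C{\left(M \right)} = 6 - 3 M$ ($C{\left(M \right)} = \left(-2 + M\right) \left(-3\right) = 6 - 3 M$)
$\left(-3512 + Z\right) \left(E{\left(-33 \right)} + C{\left(33 \right)}\right) = \left(-3512 - 4117\right) \left(-33 + \left(6 - 99\right)\right) = - 7629 \left(-33 + \left(6 - 99\right)\right) = - 7629 \left(-33 - 93\right) = \left(-7629\right) \left(-126\right) = 961254$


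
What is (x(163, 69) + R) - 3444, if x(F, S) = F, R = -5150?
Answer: -8431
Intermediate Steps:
(x(163, 69) + R) - 3444 = (163 - 5150) - 3444 = -4987 - 3444 = -8431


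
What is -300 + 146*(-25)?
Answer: -3950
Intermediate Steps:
-300 + 146*(-25) = -300 - 3650 = -3950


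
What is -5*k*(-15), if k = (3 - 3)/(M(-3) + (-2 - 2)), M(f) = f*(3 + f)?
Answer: 0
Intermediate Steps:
k = 0 (k = (3 - 3)/(-3*(3 - 3) + (-2 - 2)) = 0/(-3*0 - 4) = 0/(0 - 4) = 0/(-4) = 0*(-1/4) = 0)
-5*k*(-15) = -5*0*(-15) = 0*(-15) = 0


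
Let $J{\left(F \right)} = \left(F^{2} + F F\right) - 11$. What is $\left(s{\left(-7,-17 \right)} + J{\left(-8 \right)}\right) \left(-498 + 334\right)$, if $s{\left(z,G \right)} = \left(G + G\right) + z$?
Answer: $-12464$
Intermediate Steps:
$s{\left(z,G \right)} = z + 2 G$ ($s{\left(z,G \right)} = 2 G + z = z + 2 G$)
$J{\left(F \right)} = -11 + 2 F^{2}$ ($J{\left(F \right)} = \left(F^{2} + F^{2}\right) - 11 = 2 F^{2} - 11 = -11 + 2 F^{2}$)
$\left(s{\left(-7,-17 \right)} + J{\left(-8 \right)}\right) \left(-498 + 334\right) = \left(\left(-7 + 2 \left(-17\right)\right) - \left(11 - 2 \left(-8\right)^{2}\right)\right) \left(-498 + 334\right) = \left(\left(-7 - 34\right) + \left(-11 + 2 \cdot 64\right)\right) \left(-164\right) = \left(-41 + \left(-11 + 128\right)\right) \left(-164\right) = \left(-41 + 117\right) \left(-164\right) = 76 \left(-164\right) = -12464$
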